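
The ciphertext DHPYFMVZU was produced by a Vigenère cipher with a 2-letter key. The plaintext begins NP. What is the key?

Subtract each crib letter from the matching ciphertext letter (mod 26):
D(3)−N(13)=-10≡16 → Q
H(7)−P(15)=-8≡18 → S

QS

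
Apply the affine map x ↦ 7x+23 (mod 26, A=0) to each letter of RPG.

R(17): 7·17+23=142≡12 → M
P(15): 7·15+23=128≡24 → Y
G(6): 7·6+23=65≡13 → N

MYN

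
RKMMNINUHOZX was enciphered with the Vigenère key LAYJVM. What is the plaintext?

Repeat the key across the ciphertext: LAYJVMLAYJVM
R(17)−L(11): 6 → G
K(10)−A(0): 10 → K
M(12)−Y(24): -12≡14 → O
M(12)−J(9): 3 → D
N(13)−V(21): -8≡18 → S
I(8)−M(12): -4≡22 → W
N(13)−L(11): 2 → C
U(20)−A(0): 20 → U
H(7)−Y(24): -17≡9 → J
O(14)−J(9): 5 → F
Z(25)−V(21): 4 → E
X(23)−M(12): 11 → L

GKODSWCUJFEL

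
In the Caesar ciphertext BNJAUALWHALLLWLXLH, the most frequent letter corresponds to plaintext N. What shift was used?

The most frequent ciphertext letter is L (appears 6 times).
L is position 11; N is position 13.
Shift = -2≡24.

24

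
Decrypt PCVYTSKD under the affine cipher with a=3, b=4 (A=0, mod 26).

The inverse of 3 mod 26 is 9, since 3·9=27≡1. Apply D(y)=9·(y−4) mod 26:
P(15): 9·(15−4)=99≡21 → V
C(2): 9·(2−4)=-18≡8 → I
V(21): 9·(21−4)=153≡23 → X
Y(24): 9·(24−4)=180≡24 → Y
T(19): 9·(19−4)=135≡5 → F
S(18): 9·(18−4)=126≡22 → W
K(10): 9·(10−4)=54≡2 → C
D(3): 9·(3−4)=-9≡17 → R

VIXYFWCR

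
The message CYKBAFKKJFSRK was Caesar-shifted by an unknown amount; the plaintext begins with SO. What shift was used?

10

From the crib: C(2)−S(18)=-16≡10, so the shift is 10.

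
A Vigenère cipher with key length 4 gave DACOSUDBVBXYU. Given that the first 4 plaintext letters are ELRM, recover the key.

Subtract each crib letter from the matching ciphertext letter (mod 26):
D(3)−E(4)=-1≡25 → Z
A(0)−L(11)=-11≡15 → P
C(2)−R(17)=-15≡11 → L
O(14)−M(12)=2 → C

ZPLC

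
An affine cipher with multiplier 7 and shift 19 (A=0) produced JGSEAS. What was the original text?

The inverse of 7 mod 26 is 15, since 7·15=105≡1. Apply D(y)=15·(y−19) mod 26:
J(9): 15·(9−19)=-150≡6 → G
G(6): 15·(6−19)=-195≡13 → N
S(18): 15·(18−19)=-15≡11 → L
E(4): 15·(4−19)=-225≡9 → J
A(0): 15·(0−19)=-285≡1 → B
S(18): 15·(18−19)=-15≡11 → L

GNLJBL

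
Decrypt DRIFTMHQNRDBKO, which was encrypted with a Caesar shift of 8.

VJAXLEZIFJVTCG

D(3): 3−8=-5≡21 → V
R(17): 17−8=9 → J
I(8): 8−8=0 → A
F(5): 5−8=-3≡23 → X
T(19): 19−8=11 → L
M(12): 12−8=4 → E
H(7): 7−8=-1≡25 → Z
Q(16): 16−8=8 → I
N(13): 13−8=5 → F
R(17): 17−8=9 → J
D(3): 3−8=-5≡21 → V
B(1): 1−8=-7≡19 → T
K(10): 10−8=2 → C
O(14): 14−8=6 → G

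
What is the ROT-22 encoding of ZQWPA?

Z(25): 25+22=47≡21 → V
Q(16): 16+22=38≡12 → M
W(22): 22+22=44≡18 → S
P(15): 15+22=37≡11 → L
A(0): 0+22=22 → W

VMSLW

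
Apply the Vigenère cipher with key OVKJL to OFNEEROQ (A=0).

CAXNPFJA

Repeat the key across the message: OVKJLOVK
O(14)+O(14): 28≡2 → C
F(5)+V(21): 26≡0 → A
N(13)+K(10): 23 → X
E(4)+J(9): 13 → N
E(4)+L(11): 15 → P
R(17)+O(14): 31≡5 → F
O(14)+V(21): 35≡9 → J
Q(16)+K(10): 26≡0 → A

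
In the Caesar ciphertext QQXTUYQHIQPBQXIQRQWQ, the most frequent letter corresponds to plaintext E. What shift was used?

12

The most frequent ciphertext letter is Q (appears 8 times).
Q is position 16; E is position 4.
Shift = 12.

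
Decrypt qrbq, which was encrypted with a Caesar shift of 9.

q(16): 16−9=7 → h
r(17): 17−9=8 → i
b(1): 1−9=-8≡18 → s
q(16): 16−9=7 → h

hish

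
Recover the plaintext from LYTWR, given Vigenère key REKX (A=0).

UUJZA

Repeat the key across the ciphertext: REKXR
L(11)−R(17): -6≡20 → U
Y(24)−E(4): 20 → U
T(19)−K(10): 9 → J
W(22)−X(23): -1≡25 → Z
R(17)−R(17): 0 → A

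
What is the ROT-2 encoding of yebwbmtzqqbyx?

y(24): 24+2=26≡0 → a
e(4): 4+2=6 → g
b(1): 1+2=3 → d
w(22): 22+2=24 → y
b(1): 1+2=3 → d
m(12): 12+2=14 → o
t(19): 19+2=21 → v
z(25): 25+2=27≡1 → b
q(16): 16+2=18 → s
q(16): 16+2=18 → s
b(1): 1+2=3 → d
y(24): 24+2=26≡0 → a
x(23): 23+2=25 → z

agdydovbssdaz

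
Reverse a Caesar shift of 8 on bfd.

b(1): 1−8=-7≡19 → t
f(5): 5−8=-3≡23 → x
d(3): 3−8=-5≡21 → v

txv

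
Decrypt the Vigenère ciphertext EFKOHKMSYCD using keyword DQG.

BPELREJCSZN

Repeat the key across the ciphertext: DQGDQGDQGDQ
E(4)−D(3): 1 → B
F(5)−Q(16): -11≡15 → P
K(10)−G(6): 4 → E
O(14)−D(3): 11 → L
H(7)−Q(16): -9≡17 → R
K(10)−G(6): 4 → E
M(12)−D(3): 9 → J
S(18)−Q(16): 2 → C
Y(24)−G(6): 18 → S
C(2)−D(3): -1≡25 → Z
D(3)−Q(16): -13≡13 → N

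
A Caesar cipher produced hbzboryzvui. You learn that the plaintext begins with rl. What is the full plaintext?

rljlybijfes

From the crib: h(7)−r(17)=-10≡16, so the shift is 16.
Subtract 16 from each ciphertext letter:
h(7): 7−16=-9≡17 → r
b(1): 1−16=-15≡11 → l
z(25): 25−16=9 → j
b(1): 1−16=-15≡11 → l
o(14): 14−16=-2≡24 → y
r(17): 17−16=1 → b
y(24): 24−16=8 → i
z(25): 25−16=9 → j
v(21): 21−16=5 → f
u(20): 20−16=4 → e
i(8): 8−16=-8≡18 → s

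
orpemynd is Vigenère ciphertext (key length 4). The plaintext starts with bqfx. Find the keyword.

nbkh

Subtract each crib letter from the matching ciphertext letter (mod 26):
o(14)−b(1)=13 → n
r(17)−q(16)=1 → b
p(15)−f(5)=10 → k
e(4)−x(23)=-19≡7 → h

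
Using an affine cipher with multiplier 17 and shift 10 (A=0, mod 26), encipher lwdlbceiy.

l(11): 17·11+10=197≡15 → p
w(22): 17·22+10=384≡20 → u
d(3): 17·3+10=61≡9 → j
l(11): 17·11+10=197≡15 → p
b(1): 17·1+10=27≡1 → b
c(2): 17·2+10=44≡18 → s
e(4): 17·4+10=78≡0 → a
i(8): 17·8+10=146≡16 → q
y(24): 17·24+10=418≡2 → c

pujpbsaqc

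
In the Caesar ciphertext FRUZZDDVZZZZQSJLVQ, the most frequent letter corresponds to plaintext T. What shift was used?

The most frequent ciphertext letter is Z (appears 6 times).
Z is position 25; T is position 19.
Shift = 6.

6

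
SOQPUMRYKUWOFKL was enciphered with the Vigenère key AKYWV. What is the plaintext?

Repeat the key across the ciphertext: AKYWVAKYWVAKYWV
S(18)−A(0): 18 → S
O(14)−K(10): 4 → E
Q(16)−Y(24): -8≡18 → S
P(15)−W(22): -7≡19 → T
U(20)−V(21): -1≡25 → Z
M(12)−A(0): 12 → M
R(17)−K(10): 7 → H
Y(24)−Y(24): 0 → A
K(10)−W(22): -12≡14 → O
U(20)−V(21): -1≡25 → Z
W(22)−A(0): 22 → W
O(14)−K(10): 4 → E
F(5)−Y(24): -19≡7 → H
K(10)−W(22): -12≡14 → O
L(11)−V(21): -10≡16 → Q

SESTZMHAOZWEHOQ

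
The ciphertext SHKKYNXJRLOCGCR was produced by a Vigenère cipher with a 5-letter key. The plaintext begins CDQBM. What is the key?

Subtract each crib letter from the matching ciphertext letter (mod 26):
S(18)−C(2)=16 → Q
H(7)−D(3)=4 → E
K(10)−Q(16)=-6≡20 → U
K(10)−B(1)=9 → J
Y(24)−M(12)=12 → M

QEUJM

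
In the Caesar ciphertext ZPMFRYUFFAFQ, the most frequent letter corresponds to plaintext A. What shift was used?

5

The most frequent ciphertext letter is F (appears 4 times).
F is position 5; A is position 0.
Shift = 5.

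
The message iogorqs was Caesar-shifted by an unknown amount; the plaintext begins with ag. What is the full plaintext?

From the crib: i(8)−a(0)=8, so the shift is 8.
Subtract 8 from each ciphertext letter:
i(8): 8−8=0 → a
o(14): 14−8=6 → g
g(6): 6−8=-2≡24 → y
o(14): 14−8=6 → g
r(17): 17−8=9 → j
q(16): 16−8=8 → i
s(18): 18−8=10 → k

agygjik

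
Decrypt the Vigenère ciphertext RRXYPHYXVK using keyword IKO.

JHJQFTQNHC

Repeat the key across the ciphertext: IKOIKOIKOI
R(17)−I(8): 9 → J
R(17)−K(10): 7 → H
X(23)−O(14): 9 → J
Y(24)−I(8): 16 → Q
P(15)−K(10): 5 → F
H(7)−O(14): -7≡19 → T
Y(24)−I(8): 16 → Q
X(23)−K(10): 13 → N
V(21)−O(14): 7 → H
K(10)−I(8): 2 → C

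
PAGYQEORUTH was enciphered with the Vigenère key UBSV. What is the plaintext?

Repeat the key across the ciphertext: UBSVUBSVUBS
P(15)−U(20): -5≡21 → V
A(0)−B(1): -1≡25 → Z
G(6)−S(18): -12≡14 → O
Y(24)−V(21): 3 → D
Q(16)−U(20): -4≡22 → W
E(4)−B(1): 3 → D
O(14)−S(18): -4≡22 → W
R(17)−V(21): -4≡22 → W
U(20)−U(20): 0 → A
T(19)−B(1): 18 → S
H(7)−S(18): -11≡15 → P

VZODWDWWASP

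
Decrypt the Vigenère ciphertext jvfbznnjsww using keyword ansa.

jinbzavjsje

Repeat the key across the ciphertext: ansaansaans
j(9)−a(0): 9 → j
v(21)−n(13): 8 → i
f(5)−s(18): -13≡13 → n
b(1)−a(0): 1 → b
z(25)−a(0): 25 → z
n(13)−n(13): 0 → a
n(13)−s(18): -5≡21 → v
j(9)−a(0): 9 → j
s(18)−a(0): 18 → s
w(22)−n(13): 9 → j
w(22)−s(18): 4 → e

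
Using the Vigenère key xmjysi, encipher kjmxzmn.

Repeat the key across the message: xmjysix
k(10)+x(23): 33≡7 → h
j(9)+m(12): 21 → v
m(12)+j(9): 21 → v
x(23)+y(24): 47≡21 → v
z(25)+s(18): 43≡17 → r
m(12)+i(8): 20 → u
n(13)+x(23): 36≡10 → k

hvvvruk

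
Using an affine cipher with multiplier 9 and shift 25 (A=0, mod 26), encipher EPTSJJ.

E(4): 9·4+25=61≡9 → J
P(15): 9·15+25=160≡4 → E
T(19): 9·19+25=196≡14 → O
S(18): 9·18+25=187≡5 → F
J(9): 9·9+25=106≡2 → C
J(9): 9·9+25=106≡2 → C

JEOFCC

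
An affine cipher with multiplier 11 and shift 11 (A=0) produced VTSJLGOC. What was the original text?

IWDOAJFL

The inverse of 11 mod 26 is 19, since 11·19=209≡1. Apply D(y)=19·(y−11) mod 26:
V(21): 19·(21−11)=190≡8 → I
T(19): 19·(19−11)=152≡22 → W
S(18): 19·(18−11)=133≡3 → D
J(9): 19·(9−11)=-38≡14 → O
L(11): 19·(11−11)=0 → A
G(6): 19·(6−11)=-95≡9 → J
O(14): 19·(14−11)=57≡5 → F
C(2): 19·(2−11)=-171≡11 → L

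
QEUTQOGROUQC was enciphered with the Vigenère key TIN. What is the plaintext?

Repeat the key across the ciphertext: TINTINTINTIN
Q(16)−T(19): -3≡23 → X
E(4)−I(8): -4≡22 → W
U(20)−N(13): 7 → H
T(19)−T(19): 0 → A
Q(16)−I(8): 8 → I
O(14)−N(13): 1 → B
G(6)−T(19): -13≡13 → N
R(17)−I(8): 9 → J
O(14)−N(13): 1 → B
U(20)−T(19): 1 → B
Q(16)−I(8): 8 → I
C(2)−N(13): -11≡15 → P

XWHAIBNJBBIP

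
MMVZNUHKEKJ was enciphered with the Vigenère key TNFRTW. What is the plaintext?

Repeat the key across the ciphertext: TNFRTWTNFRT
M(12)−T(19): -7≡19 → T
M(12)−N(13): -1≡25 → Z
V(21)−F(5): 16 → Q
Z(25)−R(17): 8 → I
N(13)−T(19): -6≡20 → U
U(20)−W(22): -2≡24 → Y
H(7)−T(19): -12≡14 → O
K(10)−N(13): -3≡23 → X
E(4)−F(5): -1≡25 → Z
K(10)−R(17): -7≡19 → T
J(9)−T(19): -10≡16 → Q

TZQIUYOXZTQ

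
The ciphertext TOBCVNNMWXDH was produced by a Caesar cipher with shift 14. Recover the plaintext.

T(19): 19−14=5 → F
O(14): 14−14=0 → A
B(1): 1−14=-13≡13 → N
C(2): 2−14=-12≡14 → O
V(21): 21−14=7 → H
N(13): 13−14=-1≡25 → Z
N(13): 13−14=-1≡25 → Z
M(12): 12−14=-2≡24 → Y
W(22): 22−14=8 → I
X(23): 23−14=9 → J
D(3): 3−14=-11≡15 → P
H(7): 7−14=-7≡19 → T

FANOHZZYIJPT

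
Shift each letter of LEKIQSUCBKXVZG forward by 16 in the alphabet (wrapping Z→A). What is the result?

L(11): 11+16=27≡1 → B
E(4): 4+16=20 → U
K(10): 10+16=26≡0 → A
I(8): 8+16=24 → Y
Q(16): 16+16=32≡6 → G
S(18): 18+16=34≡8 → I
U(20): 20+16=36≡10 → K
C(2): 2+16=18 → S
B(1): 1+16=17 → R
K(10): 10+16=26≡0 → A
X(23): 23+16=39≡13 → N
V(21): 21+16=37≡11 → L
Z(25): 25+16=41≡15 → P
G(6): 6+16=22 → W

BUAYGIKSRANLPW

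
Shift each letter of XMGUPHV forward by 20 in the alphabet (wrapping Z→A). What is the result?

X(23): 23+20=43≡17 → R
M(12): 12+20=32≡6 → G
G(6): 6+20=26≡0 → A
U(20): 20+20=40≡14 → O
P(15): 15+20=35≡9 → J
H(7): 7+20=27≡1 → B
V(21): 21+20=41≡15 → P

RGAOJBP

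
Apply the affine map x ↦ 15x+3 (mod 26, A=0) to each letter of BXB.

B(1): 15·1+3=18 → S
X(23): 15·23+3=348≡10 → K
B(1): 15·1+3=18 → S

SKS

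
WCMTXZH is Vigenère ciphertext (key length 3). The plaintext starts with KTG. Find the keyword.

Subtract each crib letter from the matching ciphertext letter (mod 26):
W(22)−K(10)=12 → M
C(2)−T(19)=-17≡9 → J
M(12)−G(6)=6 → G

MJG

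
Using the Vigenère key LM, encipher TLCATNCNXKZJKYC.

EXNMEZNZIWKVVKN

Repeat the key across the message: LMLMLMLMLMLMLML
T(19)+L(11): 30≡4 → E
L(11)+M(12): 23 → X
C(2)+L(11): 13 → N
A(0)+M(12): 12 → M
T(19)+L(11): 30≡4 → E
N(13)+M(12): 25 → Z
C(2)+L(11): 13 → N
N(13)+M(12): 25 → Z
X(23)+L(11): 34≡8 → I
K(10)+M(12): 22 → W
Z(25)+L(11): 36≡10 → K
J(9)+M(12): 21 → V
K(10)+L(11): 21 → V
Y(24)+M(12): 36≡10 → K
C(2)+L(11): 13 → N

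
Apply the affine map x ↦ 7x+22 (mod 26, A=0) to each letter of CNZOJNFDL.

C(2): 7·2+22=36≡10 → K
N(13): 7·13+22=113≡9 → J
Z(25): 7·25+22=197≡15 → P
O(14): 7·14+22=120≡16 → Q
J(9): 7·9+22=85≡7 → H
N(13): 7·13+22=113≡9 → J
F(5): 7·5+22=57≡5 → F
D(3): 7·3+22=43≡17 → R
L(11): 7·11+22=99≡21 → V

KJPQHJFRV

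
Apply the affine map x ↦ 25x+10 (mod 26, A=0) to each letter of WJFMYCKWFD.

W(22): 25·22+10=560≡14 → O
J(9): 25·9+10=235≡1 → B
F(5): 25·5+10=135≡5 → F
M(12): 25·12+10=310≡24 → Y
Y(24): 25·24+10=610≡12 → M
C(2): 25·2+10=60≡8 → I
K(10): 25·10+10=260≡0 → A
W(22): 25·22+10=560≡14 → O
F(5): 25·5+10=135≡5 → F
D(3): 25·3+10=85≡7 → H

OBFYMIAOFH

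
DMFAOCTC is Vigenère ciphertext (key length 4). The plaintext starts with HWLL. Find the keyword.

Subtract each crib letter from the matching ciphertext letter (mod 26):
D(3)−H(7)=-4≡22 → W
M(12)−W(22)=-10≡16 → Q
F(5)−L(11)=-6≡20 → U
A(0)−L(11)=-11≡15 → P

WQUP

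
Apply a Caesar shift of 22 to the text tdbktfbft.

pzxgpbxbp

t(19): 19+22=41≡15 → p
d(3): 3+22=25 → z
b(1): 1+22=23 → x
k(10): 10+22=32≡6 → g
t(19): 19+22=41≡15 → p
f(5): 5+22=27≡1 → b
b(1): 1+22=23 → x
f(5): 5+22=27≡1 → b
t(19): 19+22=41≡15 → p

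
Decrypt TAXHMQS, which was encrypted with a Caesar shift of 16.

DKHRWAC

T(19): 19−16=3 → D
A(0): 0−16=-16≡10 → K
X(23): 23−16=7 → H
H(7): 7−16=-9≡17 → R
M(12): 12−16=-4≡22 → W
Q(16): 16−16=0 → A
S(18): 18−16=2 → C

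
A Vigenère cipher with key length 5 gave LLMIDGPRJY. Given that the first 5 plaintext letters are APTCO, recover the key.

Subtract each crib letter from the matching ciphertext letter (mod 26):
L(11)−A(0)=11 → L
L(11)−P(15)=-4≡22 → W
M(12)−T(19)=-7≡19 → T
I(8)−C(2)=6 → G
D(3)−O(14)=-11≡15 → P

LWTGP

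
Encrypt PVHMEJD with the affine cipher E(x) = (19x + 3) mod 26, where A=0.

CMGXBSI

P(15): 19·15+3=288≡2 → C
V(21): 19·21+3=402≡12 → M
H(7): 19·7+3=136≡6 → G
M(12): 19·12+3=231≡23 → X
E(4): 19·4+3=79≡1 → B
J(9): 19·9+3=174≡18 → S
D(3): 19·3+3=60≡8 → I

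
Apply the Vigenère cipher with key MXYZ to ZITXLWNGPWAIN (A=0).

Repeat the key across the message: MXYZMXYZMXYZM
Z(25)+M(12): 37≡11 → L
I(8)+X(23): 31≡5 → F
T(19)+Y(24): 43≡17 → R
X(23)+Z(25): 48≡22 → W
L(11)+M(12): 23 → X
W(22)+X(23): 45≡19 → T
N(13)+Y(24): 37≡11 → L
G(6)+Z(25): 31≡5 → F
P(15)+M(12): 27≡1 → B
W(22)+X(23): 45≡19 → T
A(0)+Y(24): 24 → Y
I(8)+Z(25): 33≡7 → H
N(13)+M(12): 25 → Z

LFRWXTLFBTYHZ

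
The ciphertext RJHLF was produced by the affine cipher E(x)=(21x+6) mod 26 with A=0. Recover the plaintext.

DPFZV

The inverse of 21 mod 26 is 5, since 21·5=105≡1. Apply D(y)=5·(y−6) mod 26:
R(17): 5·(17−6)=55≡3 → D
J(9): 5·(9−6)=15 → P
H(7): 5·(7−6)=5 → F
L(11): 5·(11−6)=25 → Z
F(5): 5·(5−6)=-5≡21 → V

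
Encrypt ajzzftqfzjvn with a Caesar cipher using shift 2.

a(0): 0+2=2 → c
j(9): 9+2=11 → l
z(25): 25+2=27≡1 → b
z(25): 25+2=27≡1 → b
f(5): 5+2=7 → h
t(19): 19+2=21 → v
q(16): 16+2=18 → s
f(5): 5+2=7 → h
z(25): 25+2=27≡1 → b
j(9): 9+2=11 → l
v(21): 21+2=23 → x
n(13): 13+2=15 → p

clbbhvshblxp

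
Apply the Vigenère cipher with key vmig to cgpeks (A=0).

xsxkfe

Repeat the key across the message: vmigvm
c(2)+v(21): 23 → x
g(6)+m(12): 18 → s
p(15)+i(8): 23 → x
e(4)+g(6): 10 → k
k(10)+v(21): 31≡5 → f
s(18)+m(12): 30≡4 → e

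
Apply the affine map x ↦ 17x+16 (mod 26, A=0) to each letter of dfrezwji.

pxtgzanw

d(3): 17·3+16=67≡15 → p
f(5): 17·5+16=101≡23 → x
r(17): 17·17+16=305≡19 → t
e(4): 17·4+16=84≡6 → g
z(25): 17·25+16=441≡25 → z
w(22): 17·22+16=390≡0 → a
j(9): 17·9+16=169≡13 → n
i(8): 17·8+16=152≡22 → w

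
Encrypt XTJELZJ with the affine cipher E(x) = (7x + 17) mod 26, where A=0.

X(23): 7·23+17=178≡22 → W
T(19): 7·19+17=150≡20 → U
J(9): 7·9+17=80≡2 → C
E(4): 7·4+17=45≡19 → T
L(11): 7·11+17=94≡16 → Q
Z(25): 7·25+17=192≡10 → K
J(9): 7·9+17=80≡2 → C

WUCTQKC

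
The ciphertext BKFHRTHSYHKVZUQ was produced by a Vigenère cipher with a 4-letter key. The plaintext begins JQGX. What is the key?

SUZK

Subtract each crib letter from the matching ciphertext letter (mod 26):
B(1)−J(9)=-8≡18 → S
K(10)−Q(16)=-6≡20 → U
F(5)−G(6)=-1≡25 → Z
H(7)−X(23)=-16≡10 → K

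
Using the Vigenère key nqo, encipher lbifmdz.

Repeat the key across the message: nqonqon
l(11)+n(13): 24 → y
b(1)+q(16): 17 → r
i(8)+o(14): 22 → w
f(5)+n(13): 18 → s
m(12)+q(16): 28≡2 → c
d(3)+o(14): 17 → r
z(25)+n(13): 38≡12 → m

yrwscrm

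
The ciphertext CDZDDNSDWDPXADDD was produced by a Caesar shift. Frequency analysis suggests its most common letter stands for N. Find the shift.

The most frequent ciphertext letter is D (appears 8 times).
D is position 3; N is position 13.
Shift = -10≡16.

16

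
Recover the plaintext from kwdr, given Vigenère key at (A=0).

Repeat the key across the ciphertext: atat
k(10)−a(0): 10 → k
w(22)−t(19): 3 → d
d(3)−a(0): 3 → d
r(17)−t(19): -2≡24 → y

kddy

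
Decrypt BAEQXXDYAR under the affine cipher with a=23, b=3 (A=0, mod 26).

SBRNCCATBE

The inverse of 23 mod 26 is 17, since 23·17=391≡1. Apply D(y)=17·(y−3) mod 26:
B(1): 17·(1−3)=-34≡18 → S
A(0): 17·(0−3)=-51≡1 → B
E(4): 17·(4−3)=17 → R
Q(16): 17·(16−3)=221≡13 → N
X(23): 17·(23−3)=340≡2 → C
X(23): 17·(23−3)=340≡2 → C
D(3): 17·(3−3)=0 → A
Y(24): 17·(24−3)=357≡19 → T
A(0): 17·(0−3)=-51≡1 → B
R(17): 17·(17−3)=238≡4 → E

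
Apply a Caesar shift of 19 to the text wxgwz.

w(22): 22+19=41≡15 → p
x(23): 23+19=42≡16 → q
g(6): 6+19=25 → z
w(22): 22+19=41≡15 → p
z(25): 25+19=44≡18 → s

pqzps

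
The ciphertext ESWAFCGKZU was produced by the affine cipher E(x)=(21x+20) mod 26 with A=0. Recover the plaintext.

YQKEDOICZA

The inverse of 21 mod 26 is 5, since 21·5=105≡1. Apply D(y)=5·(y−20) mod 26:
E(4): 5·(4−20)=-80≡24 → Y
S(18): 5·(18−20)=-10≡16 → Q
W(22): 5·(22−20)=10 → K
A(0): 5·(0−20)=-100≡4 → E
F(5): 5·(5−20)=-75≡3 → D
C(2): 5·(2−20)=-90≡14 → O
G(6): 5·(6−20)=-70≡8 → I
K(10): 5·(10−20)=-50≡2 → C
Z(25): 5·(25−20)=25 → Z
U(20): 5·(20−20)=0 → A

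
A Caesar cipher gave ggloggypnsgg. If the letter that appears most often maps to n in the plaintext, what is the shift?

19

The most frequent ciphertext letter is g (appears 6 times).
g is position 6; n is position 13.
Shift = -7≡19.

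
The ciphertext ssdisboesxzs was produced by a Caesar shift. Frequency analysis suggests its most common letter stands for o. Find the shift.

The most frequent ciphertext letter is s (appears 5 times).
s is position 18; o is position 14.
Shift = 4.

4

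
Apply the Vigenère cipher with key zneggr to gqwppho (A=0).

Repeat the key across the message: zneggrz
g(6)+z(25): 31≡5 → f
q(16)+n(13): 29≡3 → d
w(22)+e(4): 26≡0 → a
p(15)+g(6): 21 → v
p(15)+g(6): 21 → v
h(7)+r(17): 24 → y
o(14)+z(25): 39≡13 → n

fdavvyn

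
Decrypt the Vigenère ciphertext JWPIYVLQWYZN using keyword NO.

Repeat the key across the ciphertext: NONONONONONO
J(9)−N(13): -4≡22 → W
W(22)−O(14): 8 → I
P(15)−N(13): 2 → C
I(8)−O(14): -6≡20 → U
Y(24)−N(13): 11 → L
V(21)−O(14): 7 → H
L(11)−N(13): -2≡24 → Y
Q(16)−O(14): 2 → C
W(22)−N(13): 9 → J
Y(24)−O(14): 10 → K
Z(25)−N(13): 12 → M
N(13)−O(14): -1≡25 → Z

WICULHYCJKMZ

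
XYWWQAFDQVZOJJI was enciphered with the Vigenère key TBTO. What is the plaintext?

EXDIXZMPXUGAQIP

Repeat the key across the ciphertext: TBTOTBTOTBTOTBT
X(23)−T(19): 4 → E
Y(24)−B(1): 23 → X
W(22)−T(19): 3 → D
W(22)−O(14): 8 → I
Q(16)−T(19): -3≡23 → X
A(0)−B(1): -1≡25 → Z
F(5)−T(19): -14≡12 → M
D(3)−O(14): -11≡15 → P
Q(16)−T(19): -3≡23 → X
V(21)−B(1): 20 → U
Z(25)−T(19): 6 → G
O(14)−O(14): 0 → A
J(9)−T(19): -10≡16 → Q
J(9)−B(1): 8 → I
I(8)−T(19): -11≡15 → P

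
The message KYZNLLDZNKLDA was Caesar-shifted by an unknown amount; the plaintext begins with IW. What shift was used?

From the crib: K(10)−I(8)=2, so the shift is 2.

2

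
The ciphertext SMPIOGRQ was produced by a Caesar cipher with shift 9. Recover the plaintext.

S(18): 18−9=9 → J
M(12): 12−9=3 → D
P(15): 15−9=6 → G
I(8): 8−9=-1≡25 → Z
O(14): 14−9=5 → F
G(6): 6−9=-3≡23 → X
R(17): 17−9=8 → I
Q(16): 16−9=7 → H

JDGZFXIH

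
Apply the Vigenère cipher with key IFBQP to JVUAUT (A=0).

Repeat the key across the message: IFBQPI
J(9)+I(8): 17 → R
V(21)+F(5): 26≡0 → A
U(20)+B(1): 21 → V
A(0)+Q(16): 16 → Q
U(20)+P(15): 35≡9 → J
T(19)+I(8): 27≡1 → B

RAVQJB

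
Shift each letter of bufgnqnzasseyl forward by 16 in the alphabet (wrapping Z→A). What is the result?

rkvwdgdpqiiuob

b(1): 1+16=17 → r
u(20): 20+16=36≡10 → k
f(5): 5+16=21 → v
g(6): 6+16=22 → w
n(13): 13+16=29≡3 → d
q(16): 16+16=32≡6 → g
n(13): 13+16=29≡3 → d
z(25): 25+16=41≡15 → p
a(0): 0+16=16 → q
s(18): 18+16=34≡8 → i
s(18): 18+16=34≡8 → i
e(4): 4+16=20 → u
y(24): 24+16=40≡14 → o
l(11): 11+16=27≡1 → b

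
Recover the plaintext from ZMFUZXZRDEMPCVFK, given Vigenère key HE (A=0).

SIYQSTSNWAFLVRYG

Repeat the key across the ciphertext: HEHEHEHEHEHEHEHE
Z(25)−H(7): 18 → S
M(12)−E(4): 8 → I
F(5)−H(7): -2≡24 → Y
U(20)−E(4): 16 → Q
Z(25)−H(7): 18 → S
X(23)−E(4): 19 → T
Z(25)−H(7): 18 → S
R(17)−E(4): 13 → N
D(3)−H(7): -4≡22 → W
E(4)−E(4): 0 → A
M(12)−H(7): 5 → F
P(15)−E(4): 11 → L
C(2)−H(7): -5≡21 → V
V(21)−E(4): 17 → R
F(5)−H(7): -2≡24 → Y
K(10)−E(4): 6 → G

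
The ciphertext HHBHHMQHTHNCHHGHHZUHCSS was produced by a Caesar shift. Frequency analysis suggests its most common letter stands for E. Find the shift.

The most frequent ciphertext letter is H (appears 11 times).
H is position 7; E is position 4.
Shift = 3.

3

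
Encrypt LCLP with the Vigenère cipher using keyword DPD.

OROS

Repeat the key across the message: DPDD
L(11)+D(3): 14 → O
C(2)+P(15): 17 → R
L(11)+D(3): 14 → O
P(15)+D(3): 18 → S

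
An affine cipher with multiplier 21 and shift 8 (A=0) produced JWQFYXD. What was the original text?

FSOLCXB

The inverse of 21 mod 26 is 5, since 21·5=105≡1. Apply D(y)=5·(y−8) mod 26:
J(9): 5·(9−8)=5 → F
W(22): 5·(22−8)=70≡18 → S
Q(16): 5·(16−8)=40≡14 → O
F(5): 5·(5−8)=-15≡11 → L
Y(24): 5·(24−8)=80≡2 → C
X(23): 5·(23−8)=75≡23 → X
D(3): 5·(3−8)=-25≡1 → B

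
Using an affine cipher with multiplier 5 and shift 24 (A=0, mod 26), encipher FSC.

XKI

F(5): 5·5+24=49≡23 → X
S(18): 5·18+24=114≡10 → K
C(2): 5·2+24=34≡8 → I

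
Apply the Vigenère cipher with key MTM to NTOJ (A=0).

Repeat the key across the message: MTMM
N(13)+M(12): 25 → Z
T(19)+T(19): 38≡12 → M
O(14)+M(12): 26≡0 → A
J(9)+M(12): 21 → V

ZMAV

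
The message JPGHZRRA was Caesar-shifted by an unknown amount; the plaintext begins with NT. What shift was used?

22

From the crib: J(9)−N(13)=-4≡22, so the shift is 22.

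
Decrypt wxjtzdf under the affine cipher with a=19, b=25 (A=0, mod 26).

The inverse of 19 mod 26 is 11, since 19·11=209≡1. Apply D(y)=11·(y−25) mod 26:
w(22): 11·(22−25)=-33≡19 → t
x(23): 11·(23−25)=-22≡4 → e
j(9): 11·(9−25)=-176≡6 → g
t(19): 11·(19−25)=-66≡12 → m
z(25): 11·(25−25)=0 → a
d(3): 11·(3−25)=-242≡18 → s
f(5): 11·(5−25)=-220≡14 → o

tegmaso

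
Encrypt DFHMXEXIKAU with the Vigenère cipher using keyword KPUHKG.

NUBTHKHXEHE

Repeat the key across the message: KPUHKGKPUHK
D(3)+K(10): 13 → N
F(5)+P(15): 20 → U
H(7)+U(20): 27≡1 → B
M(12)+H(7): 19 → T
X(23)+K(10): 33≡7 → H
E(4)+G(6): 10 → K
X(23)+K(10): 33≡7 → H
I(8)+P(15): 23 → X
K(10)+U(20): 30≡4 → E
A(0)+H(7): 7 → H
U(20)+K(10): 30≡4 → E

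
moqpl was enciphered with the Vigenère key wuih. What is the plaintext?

Repeat the key across the ciphertext: wuihw
m(12)−w(22): -10≡16 → q
o(14)−u(20): -6≡20 → u
q(16)−i(8): 8 → i
p(15)−h(7): 8 → i
l(11)−w(22): -11≡15 → p

quiip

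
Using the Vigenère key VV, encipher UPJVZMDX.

PKEQUHYS

Repeat the key across the message: VVVVVVVV
U(20)+V(21): 41≡15 → P
P(15)+V(21): 36≡10 → K
J(9)+V(21): 30≡4 → E
V(21)+V(21): 42≡16 → Q
Z(25)+V(21): 46≡20 → U
M(12)+V(21): 33≡7 → H
D(3)+V(21): 24 → Y
X(23)+V(21): 44≡18 → S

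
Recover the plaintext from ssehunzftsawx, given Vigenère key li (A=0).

hktzjfoxikpom

Repeat the key across the ciphertext: lilililililil
s(18)−l(11): 7 → h
s(18)−i(8): 10 → k
e(4)−l(11): -7≡19 → t
h(7)−i(8): -1≡25 → z
u(20)−l(11): 9 → j
n(13)−i(8): 5 → f
z(25)−l(11): 14 → o
f(5)−i(8): -3≡23 → x
t(19)−l(11): 8 → i
s(18)−i(8): 10 → k
a(0)−l(11): -11≡15 → p
w(22)−i(8): 14 → o
x(23)−l(11): 12 → m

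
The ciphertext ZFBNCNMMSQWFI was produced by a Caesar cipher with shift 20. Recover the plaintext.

Z(25): 25−20=5 → F
F(5): 5−20=-15≡11 → L
B(1): 1−20=-19≡7 → H
N(13): 13−20=-7≡19 → T
C(2): 2−20=-18≡8 → I
N(13): 13−20=-7≡19 → T
M(12): 12−20=-8≡18 → S
M(12): 12−20=-8≡18 → S
S(18): 18−20=-2≡24 → Y
Q(16): 16−20=-4≡22 → W
W(22): 22−20=2 → C
F(5): 5−20=-15≡11 → L
I(8): 8−20=-12≡14 → O

FLHTITSSYWCLO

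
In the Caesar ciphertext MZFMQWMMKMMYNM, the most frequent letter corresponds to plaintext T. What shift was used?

The most frequent ciphertext letter is M (appears 7 times).
M is position 12; T is position 19.
Shift = -7≡19.

19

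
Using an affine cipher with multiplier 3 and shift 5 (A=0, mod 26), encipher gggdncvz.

g(6): 3·6+5=23 → x
g(6): 3·6+5=23 → x
g(6): 3·6+5=23 → x
d(3): 3·3+5=14 → o
n(13): 3·13+5=44≡18 → s
c(2): 3·2+5=11 → l
v(21): 3·21+5=68≡16 → q
z(25): 3·25+5=80≡2 → c

xxxoslqc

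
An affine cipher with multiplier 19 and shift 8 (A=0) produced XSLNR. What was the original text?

The inverse of 19 mod 26 is 11, since 19·11=209≡1. Apply D(y)=11·(y−8) mod 26:
X(23): 11·(23−8)=165≡9 → J
S(18): 11·(18−8)=110≡6 → G
L(11): 11·(11−8)=33≡7 → H
N(13): 11·(13−8)=55≡3 → D
R(17): 11·(17−8)=99≡21 → V

JGHDV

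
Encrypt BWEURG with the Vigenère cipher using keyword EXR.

FTVYOX

Repeat the key across the message: EXREXR
B(1)+E(4): 5 → F
W(22)+X(23): 45≡19 → T
E(4)+R(17): 21 → V
U(20)+E(4): 24 → Y
R(17)+X(23): 40≡14 → O
G(6)+R(17): 23 → X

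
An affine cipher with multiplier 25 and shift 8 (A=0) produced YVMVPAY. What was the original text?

KNWNTIK

The inverse of 25 mod 26 is 25, since 25·25=625≡1. Apply D(y)=25·(y−8) mod 26:
Y(24): 25·(24−8)=400≡10 → K
V(21): 25·(21−8)=325≡13 → N
M(12): 25·(12−8)=100≡22 → W
V(21): 25·(21−8)=325≡13 → N
P(15): 25·(15−8)=175≡19 → T
A(0): 25·(0−8)=-200≡8 → I
Y(24): 25·(24−8)=400≡10 → K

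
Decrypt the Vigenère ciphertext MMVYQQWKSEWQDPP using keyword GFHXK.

GHOBGKRDVUQLWSF

Repeat the key across the ciphertext: GFHXKGFHXKGFHXK
M(12)−G(6): 6 → G
M(12)−F(5): 7 → H
V(21)−H(7): 14 → O
Y(24)−X(23): 1 → B
Q(16)−K(10): 6 → G
Q(16)−G(6): 10 → K
W(22)−F(5): 17 → R
K(10)−H(7): 3 → D
S(18)−X(23): -5≡21 → V
E(4)−K(10): -6≡20 → U
W(22)−G(6): 16 → Q
Q(16)−F(5): 11 → L
D(3)−H(7): -4≡22 → W
P(15)−X(23): -8≡18 → S
P(15)−K(10): 5 → F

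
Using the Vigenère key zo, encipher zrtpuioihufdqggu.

Repeat the key across the message: zozozozozozozozo
z(25)+z(25): 50≡24 → y
r(17)+o(14): 31≡5 → f
t(19)+z(25): 44≡18 → s
p(15)+o(14): 29≡3 → d
u(20)+z(25): 45≡19 → t
i(8)+o(14): 22 → w
o(14)+z(25): 39≡13 → n
i(8)+o(14): 22 → w
h(7)+z(25): 32≡6 → g
u(20)+o(14): 34≡8 → i
f(5)+z(25): 30≡4 → e
d(3)+o(14): 17 → r
q(16)+z(25): 41≡15 → p
g(6)+o(14): 20 → u
g(6)+z(25): 31≡5 → f
u(20)+o(14): 34≡8 → i

yfsdtwnwgierpufi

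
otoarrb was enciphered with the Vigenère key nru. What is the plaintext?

Repeat the key across the ciphertext: nrunrun
o(14)−n(13): 1 → b
t(19)−r(17): 2 → c
o(14)−u(20): -6≡20 → u
a(0)−n(13): -13≡13 → n
r(17)−r(17): 0 → a
r(17)−u(20): -3≡23 → x
b(1)−n(13): -12≡14 → o

bcunaxo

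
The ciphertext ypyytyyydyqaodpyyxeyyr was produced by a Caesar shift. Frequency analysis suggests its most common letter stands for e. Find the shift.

The most frequent ciphertext letter is y (appears 11 times).
y is position 24; e is position 4.
Shift = 20.

20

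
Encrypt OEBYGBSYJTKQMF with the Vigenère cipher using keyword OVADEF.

CZBBKGGTJWOVAA

Repeat the key across the message: OVADEFOVADEFOV
O(14)+O(14): 28≡2 → C
E(4)+V(21): 25 → Z
B(1)+A(0): 1 → B
Y(24)+D(3): 27≡1 → B
G(6)+E(4): 10 → K
B(1)+F(5): 6 → G
S(18)+O(14): 32≡6 → G
Y(24)+V(21): 45≡19 → T
J(9)+A(0): 9 → J
T(19)+D(3): 22 → W
K(10)+E(4): 14 → O
Q(16)+F(5): 21 → V
M(12)+O(14): 26≡0 → A
F(5)+V(21): 26≡0 → A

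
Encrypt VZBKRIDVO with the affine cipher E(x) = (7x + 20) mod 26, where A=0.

V(21): 7·21+20=167≡11 → L
Z(25): 7·25+20=195≡13 → N
B(1): 7·1+20=27≡1 → B
K(10): 7·10+20=90≡12 → M
R(17): 7·17+20=139≡9 → J
I(8): 7·8+20=76≡24 → Y
D(3): 7·3+20=41≡15 → P
V(21): 7·21+20=167≡11 → L
O(14): 7·14+20=118≡14 → O

LNBMJYPLO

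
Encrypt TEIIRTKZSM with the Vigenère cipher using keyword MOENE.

Repeat the key across the message: MOENEMOENE
T(19)+M(12): 31≡5 → F
E(4)+O(14): 18 → S
I(8)+E(4): 12 → M
I(8)+N(13): 21 → V
R(17)+E(4): 21 → V
T(19)+M(12): 31≡5 → F
K(10)+O(14): 24 → Y
Z(25)+E(4): 29≡3 → D
S(18)+N(13): 31≡5 → F
M(12)+E(4): 16 → Q

FSMVVFYDFQ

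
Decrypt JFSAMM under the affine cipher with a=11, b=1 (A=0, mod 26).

The inverse of 11 mod 26 is 19, since 11·19=209≡1. Apply D(y)=19·(y−1) mod 26:
J(9): 19·(9−1)=152≡22 → W
F(5): 19·(5−1)=76≡24 → Y
S(18): 19·(18−1)=323≡11 → L
A(0): 19·(0−1)=-19≡7 → H
M(12): 19·(12−1)=209≡1 → B
M(12): 19·(12−1)=209≡1 → B

WYLHBB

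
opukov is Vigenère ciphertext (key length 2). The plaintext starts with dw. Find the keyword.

Subtract each crib letter from the matching ciphertext letter (mod 26):
o(14)−d(3)=11 → l
p(15)−w(22)=-7≡19 → t

lt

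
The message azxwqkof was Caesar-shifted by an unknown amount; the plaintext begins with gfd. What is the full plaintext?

From the crib: a(0)−g(6)=-6≡20, so the shift is 20.
Subtract 20 from each ciphertext letter:
a(0): 0−20=-20≡6 → g
z(25): 25−20=5 → f
x(23): 23−20=3 → d
w(22): 22−20=2 → c
q(16): 16−20=-4≡22 → w
k(10): 10−20=-10≡16 → q
o(14): 14−20=-6≡20 → u
f(5): 5−20=-15≡11 → l

gfdcwqul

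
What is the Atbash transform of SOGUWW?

HLTFDD

S(18) → H(7)
O(14) → L(11)
G(6) → T(19)
U(20) → F(5)
W(22) → D(3)
W(22) → D(3)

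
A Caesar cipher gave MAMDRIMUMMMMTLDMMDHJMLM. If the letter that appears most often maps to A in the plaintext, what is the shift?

12

The most frequent ciphertext letter is M (appears 11 times).
M is position 12; A is position 0.
Shift = 12.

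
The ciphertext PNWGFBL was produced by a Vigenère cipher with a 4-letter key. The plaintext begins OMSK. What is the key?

BBEW

Subtract each crib letter from the matching ciphertext letter (mod 26):
P(15)−O(14)=1 → B
N(13)−M(12)=1 → B
W(22)−S(18)=4 → E
G(6)−K(10)=-4≡22 → W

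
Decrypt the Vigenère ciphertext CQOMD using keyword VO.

Repeat the key across the ciphertext: VOVOV
C(2)−V(21): -19≡7 → H
Q(16)−O(14): 2 → C
O(14)−V(21): -7≡19 → T
M(12)−O(14): -2≡24 → Y
D(3)−V(21): -18≡8 → I

HCTYI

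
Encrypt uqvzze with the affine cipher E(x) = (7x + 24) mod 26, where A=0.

igprra

u(20): 7·20+24=164≡8 → i
q(16): 7·16+24=136≡6 → g
v(21): 7·21+24=171≡15 → p
z(25): 7·25+24=199≡17 → r
z(25): 7·25+24=199≡17 → r
e(4): 7·4+24=52≡0 → a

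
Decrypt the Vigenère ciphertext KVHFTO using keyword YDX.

Repeat the key across the ciphertext: YDXYDX
K(10)−Y(24): -14≡12 → M
V(21)−D(3): 18 → S
H(7)−X(23): -16≡10 → K
F(5)−Y(24): -19≡7 → H
T(19)−D(3): 16 → Q
O(14)−X(23): -9≡17 → R

MSKHQR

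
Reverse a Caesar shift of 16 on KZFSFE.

UJPCPO

K(10): 10−16=-6≡20 → U
Z(25): 25−16=9 → J
F(5): 5−16=-11≡15 → P
S(18): 18−16=2 → C
F(5): 5−16=-11≡15 → P
E(4): 4−16=-12≡14 → O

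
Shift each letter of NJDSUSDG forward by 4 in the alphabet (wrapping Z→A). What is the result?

RNHWYWHK

N(13): 13+4=17 → R
J(9): 9+4=13 → N
D(3): 3+4=7 → H
S(18): 18+4=22 → W
U(20): 20+4=24 → Y
S(18): 18+4=22 → W
D(3): 3+4=7 → H
G(6): 6+4=10 → K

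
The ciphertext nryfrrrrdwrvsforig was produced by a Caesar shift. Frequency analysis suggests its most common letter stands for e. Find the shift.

The most frequent ciphertext letter is r (appears 7 times).
r is position 17; e is position 4.
Shift = 13.

13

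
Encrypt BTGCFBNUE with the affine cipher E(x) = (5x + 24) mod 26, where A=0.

DPCIXDLUS

B(1): 5·1+24=29≡3 → D
T(19): 5·19+24=119≡15 → P
G(6): 5·6+24=54≡2 → C
C(2): 5·2+24=34≡8 → I
F(5): 5·5+24=49≡23 → X
B(1): 5·1+24=29≡3 → D
N(13): 5·13+24=89≡11 → L
U(20): 5·20+24=124≡20 → U
E(4): 5·4+24=44≡18 → S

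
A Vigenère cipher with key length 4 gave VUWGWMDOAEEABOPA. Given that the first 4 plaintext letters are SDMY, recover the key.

Subtract each crib letter from the matching ciphertext letter (mod 26):
V(21)−S(18)=3 → D
U(20)−D(3)=17 → R
W(22)−M(12)=10 → K
G(6)−Y(24)=-18≡8 → I

DRKI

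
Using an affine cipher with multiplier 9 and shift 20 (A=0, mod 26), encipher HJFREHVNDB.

H(7): 9·7+20=83≡5 → F
J(9): 9·9+20=101≡23 → X
F(5): 9·5+20=65≡13 → N
R(17): 9·17+20=173≡17 → R
E(4): 9·4+20=56≡4 → E
H(7): 9·7+20=83≡5 → F
V(21): 9·21+20=209≡1 → B
N(13): 9·13+20=137≡7 → H
D(3): 9·3+20=47≡21 → V
B(1): 9·1+20=29≡3 → D

FXNREFBHVD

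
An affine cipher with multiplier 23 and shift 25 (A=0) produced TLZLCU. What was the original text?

CWAWZT

The inverse of 23 mod 26 is 17, since 23·17=391≡1. Apply D(y)=17·(y−25) mod 26:
T(19): 17·(19−25)=-102≡2 → C
L(11): 17·(11−25)=-238≡22 → W
Z(25): 17·(25−25)=0 → A
L(11): 17·(11−25)=-238≡22 → W
C(2): 17·(2−25)=-391≡25 → Z
U(20): 17·(20−25)=-85≡19 → T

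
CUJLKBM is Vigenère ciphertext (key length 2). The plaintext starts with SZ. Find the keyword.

KV

Subtract each crib letter from the matching ciphertext letter (mod 26):
C(2)−S(18)=-16≡10 → K
U(20)−Z(25)=-5≡21 → V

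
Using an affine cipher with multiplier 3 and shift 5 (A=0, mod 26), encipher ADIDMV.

FODOPQ

A(0): 3·0+5=5 → F
D(3): 3·3+5=14 → O
I(8): 3·8+5=29≡3 → D
D(3): 3·3+5=14 → O
M(12): 3·12+5=41≡15 → P
V(21): 3·21+5=68≡16 → Q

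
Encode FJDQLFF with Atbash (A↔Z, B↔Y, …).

F(5) → U(20)
J(9) → Q(16)
D(3) → W(22)
Q(16) → J(9)
L(11) → O(14)
F(5) → U(20)
F(5) → U(20)

UQWJOUU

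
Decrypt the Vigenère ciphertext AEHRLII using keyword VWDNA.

FIEELNM

Repeat the key across the ciphertext: VWDNAVW
A(0)−V(21): -21≡5 → F
E(4)−W(22): -18≡8 → I
H(7)−D(3): 4 → E
R(17)−N(13): 4 → E
L(11)−A(0): 11 → L
I(8)−V(21): -13≡13 → N
I(8)−W(22): -14≡12 → M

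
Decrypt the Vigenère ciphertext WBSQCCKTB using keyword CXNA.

UEFQAFXTZ

Repeat the key across the ciphertext: CXNACXNAC
W(22)−C(2): 20 → U
B(1)−X(23): -22≡4 → E
S(18)−N(13): 5 → F
Q(16)−A(0): 16 → Q
C(2)−C(2): 0 → A
C(2)−X(23): -21≡5 → F
K(10)−N(13): -3≡23 → X
T(19)−A(0): 19 → T
B(1)−C(2): -1≡25 → Z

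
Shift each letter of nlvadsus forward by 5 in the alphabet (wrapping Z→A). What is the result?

sqafixzx

n(13): 13+5=18 → s
l(11): 11+5=16 → q
v(21): 21+5=26≡0 → a
a(0): 0+5=5 → f
d(3): 3+5=8 → i
s(18): 18+5=23 → x
u(20): 20+5=25 → z
s(18): 18+5=23 → x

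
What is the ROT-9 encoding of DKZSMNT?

D(3): 3+9=12 → M
K(10): 10+9=19 → T
Z(25): 25+9=34≡8 → I
S(18): 18+9=27≡1 → B
M(12): 12+9=21 → V
N(13): 13+9=22 → W
T(19): 19+9=28≡2 → C

MTIBVWC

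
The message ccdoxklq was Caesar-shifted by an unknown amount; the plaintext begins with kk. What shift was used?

18

From the crib: c(2)−k(10)=-8≡18, so the shift is 18.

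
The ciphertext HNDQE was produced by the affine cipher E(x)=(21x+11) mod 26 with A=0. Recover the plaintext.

GKMZR

The inverse of 21 mod 26 is 5, since 21·5=105≡1. Apply D(y)=5·(y−11) mod 26:
H(7): 5·(7−11)=-20≡6 → G
N(13): 5·(13−11)=10 → K
D(3): 5·(3−11)=-40≡12 → M
Q(16): 5·(16−11)=25 → Z
E(4): 5·(4−11)=-35≡17 → R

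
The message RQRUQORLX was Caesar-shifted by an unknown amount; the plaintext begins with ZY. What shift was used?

From the crib: R(17)−Z(25)=-8≡18, so the shift is 18.

18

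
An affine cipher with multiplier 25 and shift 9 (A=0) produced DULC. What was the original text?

GPYH

The inverse of 25 mod 26 is 25, since 25·25=625≡1. Apply D(y)=25·(y−9) mod 26:
D(3): 25·(3−9)=-150≡6 → G
U(20): 25·(20−9)=275≡15 → P
L(11): 25·(11−9)=50≡24 → Y
C(2): 25·(2−9)=-175≡7 → H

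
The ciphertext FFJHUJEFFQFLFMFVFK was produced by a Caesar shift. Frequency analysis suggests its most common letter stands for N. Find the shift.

The most frequent ciphertext letter is F (appears 8 times).
F is position 5; N is position 13.
Shift = -8≡18.

18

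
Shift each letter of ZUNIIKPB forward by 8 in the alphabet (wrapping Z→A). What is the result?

HCVQQSXJ

Z(25): 25+8=33≡7 → H
U(20): 20+8=28≡2 → C
N(13): 13+8=21 → V
I(8): 8+8=16 → Q
I(8): 8+8=16 → Q
K(10): 10+8=18 → S
P(15): 15+8=23 → X
B(1): 1+8=9 → J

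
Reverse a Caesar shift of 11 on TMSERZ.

IBHTGO

T(19): 19−11=8 → I
M(12): 12−11=1 → B
S(18): 18−11=7 → H
E(4): 4−11=-7≡19 → T
R(17): 17−11=6 → G
Z(25): 25−11=14 → O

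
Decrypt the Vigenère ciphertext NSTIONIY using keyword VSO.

SAFNWZNG

Repeat the key across the ciphertext: VSOVSOVS
N(13)−V(21): -8≡18 → S
S(18)−S(18): 0 → A
T(19)−O(14): 5 → F
I(8)−V(21): -13≡13 → N
O(14)−S(18): -4≡22 → W
N(13)−O(14): -1≡25 → Z
I(8)−V(21): -13≡13 → N
Y(24)−S(18): 6 → G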